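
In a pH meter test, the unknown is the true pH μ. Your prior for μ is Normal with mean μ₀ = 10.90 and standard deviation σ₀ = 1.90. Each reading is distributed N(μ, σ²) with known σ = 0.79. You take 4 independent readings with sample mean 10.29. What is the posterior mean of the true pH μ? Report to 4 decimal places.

10.3153

For Normal data with known variance σ², a Normal(μ₀, σ₀²) prior on μ is conjugate. Posterior precision = 1/σ₀² + n/σ²; posterior mean is the precision-weighted average of μ₀ and x̄.
n·x̄ = 4·10.29 = 41.16.
σ₀² = 1.90² = 3.61, σ² = 0.79² = 0.6241; σ² + n·σ₀² = 0.6241 + 4·3.61 = 15.0641.
Posterior mean = (μ₀/σ₀² + n·x̄/σ²)/(1/σ₀² + n/σ²) = (σ²·μ₀ + σ₀²·n·x̄)/(σ² + n·σ₀²) = (0.6241·10.90 + 3.61·41.16)/15.0641 = 155.39029/15.0641 = 10.3153.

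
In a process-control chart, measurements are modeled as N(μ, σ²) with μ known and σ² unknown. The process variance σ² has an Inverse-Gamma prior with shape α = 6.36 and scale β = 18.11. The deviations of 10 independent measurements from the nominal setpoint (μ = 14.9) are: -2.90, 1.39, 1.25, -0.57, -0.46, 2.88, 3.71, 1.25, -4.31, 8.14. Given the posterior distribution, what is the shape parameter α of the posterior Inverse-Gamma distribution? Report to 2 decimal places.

11.36

With known mean μ and an Inverse-Gamma(α, β) prior on σ², the Normal likelihood is conjugate: posterior is Inv-Gamma(α + n/2, β + Σ(xᵢ−μ)²/2).
Σ(xᵢ−μ)² = (-2.90)² + (1.39)² + (1.25)² + (-0.57)² + (-0.46)² + (2.88)² + (3.71)² + (1.25)² + (-4.31)² + (8.14)² = 120.8978.
Posterior: Inv-Gamma(6.36 + 10/2, 18.11 + 120.8978/2) = Inv-Gamma(11.36, 78.55890).
Posterior α = 11.36.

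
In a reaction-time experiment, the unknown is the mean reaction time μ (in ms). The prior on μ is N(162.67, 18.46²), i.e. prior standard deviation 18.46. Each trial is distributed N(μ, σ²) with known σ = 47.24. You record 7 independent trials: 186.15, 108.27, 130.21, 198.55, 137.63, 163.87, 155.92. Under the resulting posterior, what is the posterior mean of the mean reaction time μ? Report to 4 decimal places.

For Normal data with known variance σ², a Normal(μ₀, σ₀²) prior on μ is conjugate. Posterior precision = 1/σ₀² + n/σ²; posterior mean is the precision-weighted average of μ₀ and x̄.
Σxᵢ = 186.15 + 108.27 + 130.21 + 198.55 + 137.63 + 163.87 + 155.92 = 1080.6, so n·x̄ = 1080.6.
σ₀² = 18.46² = 340.7716, σ² = 47.24² = 2231.6176; σ² + n·σ₀² = 2231.6176 + 7·340.7716 = 4617.0188.
Posterior mean = (μ₀/σ₀² + n·x̄/σ²)/(1/σ₀² + n/σ²) = (σ²·μ₀ + σ₀²·n·x̄)/(σ² + n·σ₀²) = (2231.6176·162.67 + 340.7716·1080.6)/4617.0188 = 731255.025952/4617.0188 = 158.3825.

158.3825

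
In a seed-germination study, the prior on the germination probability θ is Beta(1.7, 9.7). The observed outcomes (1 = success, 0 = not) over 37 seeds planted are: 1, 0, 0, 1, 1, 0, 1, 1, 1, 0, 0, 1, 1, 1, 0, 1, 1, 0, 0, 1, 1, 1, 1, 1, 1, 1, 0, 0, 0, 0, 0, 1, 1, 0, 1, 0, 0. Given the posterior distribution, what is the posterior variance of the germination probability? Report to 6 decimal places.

The Beta prior is conjugate to a Binomial/Bernoulli likelihood; the update adds successes to α and failures to β.
Posterior: Beta(α+k, β+n−k) = Beta(1.7+21, 9.7+16) = Beta(22.7, 25.7).
Var = αβ/((α+β)²(α+β+1)) = 22.7·25.7/(48.4²·49.4) = 0.005041.

0.005041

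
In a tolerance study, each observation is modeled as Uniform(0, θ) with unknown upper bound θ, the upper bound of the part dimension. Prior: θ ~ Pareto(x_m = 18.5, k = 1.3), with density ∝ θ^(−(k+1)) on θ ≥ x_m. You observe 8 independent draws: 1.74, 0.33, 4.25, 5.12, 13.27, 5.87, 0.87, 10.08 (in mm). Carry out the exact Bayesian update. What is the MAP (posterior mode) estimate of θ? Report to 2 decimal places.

A Pareto(scale x_m, shape k) prior on the upper bound θ of Uniform(0, θ) is conjugate: posterior is Pareto(max(x_m, max xᵢ), k + n).
Sample maximum = 13.27; prior scale x_m = 18.5 → posterior scale = max = 18.50.
Posterior shape = 1.3 + 8 = 9.3.
The Pareto density is decreasing on [x_m, ∞), so the mode is x_m = 18.50.

18.50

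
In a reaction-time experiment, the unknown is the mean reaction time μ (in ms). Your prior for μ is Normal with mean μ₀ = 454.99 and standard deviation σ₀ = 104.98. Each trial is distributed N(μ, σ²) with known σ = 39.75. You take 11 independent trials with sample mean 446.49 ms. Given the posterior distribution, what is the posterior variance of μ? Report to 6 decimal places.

For Normal data with known variance σ², a Normal(μ₀, σ₀²) prior on μ is conjugate. Posterior precision = 1/σ₀² + n/σ²; posterior mean is the precision-weighted average of μ₀ and x̄.
σ₀² = 104.98² = 11020.8004, σ² = 39.75² = 1580.0625; σ² + n·σ₀² = 1580.0625 + 11·11020.8004 = 122808.8669.
Posterior precision = 1/σ₀² + n/σ² = 1/11020.8004 + 11/1580.0625 = (σ² + n·σ₀²)/(σ₀²σ²) = 122808.8669/(11020.8004·1580.0625); posterior variance σₙ² = σ₀²σ²/(σ² + n·σ₀²) = 11020.8004·1580.0625/122808.8669 = 141.793943.

141.793943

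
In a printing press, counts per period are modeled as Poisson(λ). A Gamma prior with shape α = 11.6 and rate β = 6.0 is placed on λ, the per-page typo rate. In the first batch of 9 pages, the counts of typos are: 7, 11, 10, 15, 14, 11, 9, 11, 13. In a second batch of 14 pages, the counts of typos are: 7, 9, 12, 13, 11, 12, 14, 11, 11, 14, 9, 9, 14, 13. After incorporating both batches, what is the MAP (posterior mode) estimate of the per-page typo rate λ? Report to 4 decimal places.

9.3310

With a Gamma(shape α, rate β) prior, the Poisson likelihood is conjugate: the posterior is Gamma(α + ΣXᵢ, β + n).
Batch 1: sum of counts S = 101 over n = 9 pages.
After batch 1: Gamma(α+S, β+n) = Gamma(11.6+101, 6.0+9) = Gamma(112.6, 15.0).
Batch 2: sum of counts S = 159 over n = 14 pages.
After batch 2: Gamma(α+S, β+n) = Gamma(112.6+159, 15.0+14) = Gamma(271.6, 29.0).
Mode of Gamma(α,β) for α≥1 is (α−1)/β = 270.6/29.0 = 9.3310.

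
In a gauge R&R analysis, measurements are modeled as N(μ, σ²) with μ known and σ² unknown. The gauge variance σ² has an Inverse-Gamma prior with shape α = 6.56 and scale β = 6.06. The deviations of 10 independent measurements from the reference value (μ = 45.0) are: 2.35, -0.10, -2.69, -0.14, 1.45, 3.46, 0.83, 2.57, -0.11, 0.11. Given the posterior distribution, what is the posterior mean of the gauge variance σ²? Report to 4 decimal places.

With known mean μ and an Inverse-Gamma(α, β) prior on σ², the Normal likelihood is conjugate: posterior is Inv-Gamma(α + n/2, β + Σ(xᵢ−μ)²/2).
Σ(xᵢ−μ)² = (2.35)² + (-0.10)² + (-2.69)² + (-0.14)² + (1.45)² + (3.46)² + (0.83)² + (2.57)² + (-0.11)² + (0.11)² = 34.1803.
Posterior: Inv-Gamma(6.56 + 10/2, 6.06 + 34.1803/2) = Inv-Gamma(11.56, 23.15015).
E[σ²|data] = β/(α−1) = 23.15015/10.56 = 2.1922.

2.1922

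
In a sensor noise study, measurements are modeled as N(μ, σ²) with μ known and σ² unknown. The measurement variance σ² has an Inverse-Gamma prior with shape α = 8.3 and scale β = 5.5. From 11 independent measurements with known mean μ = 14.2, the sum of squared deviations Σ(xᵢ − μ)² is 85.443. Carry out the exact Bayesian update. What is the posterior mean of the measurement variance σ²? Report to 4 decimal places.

3.7673

With known mean μ and an Inverse-Gamma(α, β) prior on σ², the Normal likelihood is conjugate: posterior is Inv-Gamma(α + n/2, β + Σ(xᵢ−μ)²/2).
Posterior: Inv-Gamma(8.3 + 11/2, 5.5 + 85.443/2) = Inv-Gamma(13.80, 48.2215).
E[σ²|data] = β/(α−1) = 48.2215/12.80 = 3.7673.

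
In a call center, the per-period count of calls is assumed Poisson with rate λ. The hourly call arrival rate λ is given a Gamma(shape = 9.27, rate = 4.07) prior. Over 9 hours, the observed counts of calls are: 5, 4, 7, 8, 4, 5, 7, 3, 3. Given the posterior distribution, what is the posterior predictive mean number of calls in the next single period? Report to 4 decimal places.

4.2288

With a Gamma(shape α, rate β) prior, the Poisson likelihood is conjugate: the posterior is Gamma(α + ΣXᵢ, β + n).
Sum of counts S = 46 over n = 9 hours.
Posterior: Gamma(α+S, β+n) = Gamma(9.27+46, 4.07+9) = Gamma(55.27, 13.07).
The predictive distribution for one future period is NegBinom with mean α/β = 4.2288.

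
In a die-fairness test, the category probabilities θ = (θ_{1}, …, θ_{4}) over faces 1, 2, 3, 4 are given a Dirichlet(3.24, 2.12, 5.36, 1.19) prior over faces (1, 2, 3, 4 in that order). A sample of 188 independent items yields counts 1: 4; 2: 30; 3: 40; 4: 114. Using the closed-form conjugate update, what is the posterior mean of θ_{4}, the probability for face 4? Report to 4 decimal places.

0.5762

The Dirichlet prior is conjugate to the Multinomial likelihood: each posterior αⱼ = prior αⱼ + observed count nⱼ.
Posterior concentration: (7.24, 32.12, 45.36, 115.19), total = 199.91.
E[θ_{4}|data] = α_{4}/Σα = 115.19/199.91 = 0.5762.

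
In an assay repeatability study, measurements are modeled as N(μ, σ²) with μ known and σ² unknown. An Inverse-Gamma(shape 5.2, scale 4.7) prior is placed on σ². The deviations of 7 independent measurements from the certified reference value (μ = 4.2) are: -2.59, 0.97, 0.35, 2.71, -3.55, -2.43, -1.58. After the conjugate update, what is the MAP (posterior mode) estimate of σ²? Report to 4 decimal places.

With known mean μ and an Inverse-Gamma(α, β) prior on σ², the Normal likelihood is conjugate: posterior is Inv-Gamma(α + n/2, β + Σ(xᵢ−μ)²/2).
Σ(xᵢ−μ)² = (-2.59)² + (0.97)² + (0.35)² + (2.71)² + (-3.55)² + (-2.43)² + (-1.58)² = 36.1194.
Posterior: Inv-Gamma(5.2 + 7/2, 4.7 + 36.1194/2) = Inv-Gamma(8.70, 22.75970).
Mode = β/(α+1) = 22.75970/9.70 = 2.3464.

2.3464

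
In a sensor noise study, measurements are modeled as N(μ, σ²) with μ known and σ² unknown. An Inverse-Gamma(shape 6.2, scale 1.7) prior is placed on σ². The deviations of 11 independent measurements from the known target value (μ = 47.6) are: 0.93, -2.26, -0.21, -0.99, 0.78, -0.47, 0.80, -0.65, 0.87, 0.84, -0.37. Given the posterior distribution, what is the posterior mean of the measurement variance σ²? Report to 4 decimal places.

With known mean μ and an Inverse-Gamma(α, β) prior on σ², the Normal likelihood is conjugate: posterior is Inv-Gamma(α + n/2, β + Σ(xᵢ−μ)²/2).
Σ(xᵢ−μ)² = (0.93)² + (-2.26)² + (-0.21)² + (-0.99)² + (0.78)² + (-0.47)² + (0.80)² + (-0.65)² + (0.87)² + (0.84)² + (-0.37)² = 10.4879.
Posterior: Inv-Gamma(6.2 + 11/2, 1.7 + 10.4879/2) = Inv-Gamma(11.70, 6.94395).
E[σ²|data] = β/(α−1) = 6.94395/10.70 = 0.6490.

0.6490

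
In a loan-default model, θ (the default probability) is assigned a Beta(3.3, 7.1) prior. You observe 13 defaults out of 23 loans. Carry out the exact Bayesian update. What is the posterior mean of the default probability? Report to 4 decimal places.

0.4880

The Beta prior is conjugate to a Binomial/Bernoulli likelihood; the update adds successes to α and failures to β.
Posterior: Beta(α+k, β+n−k) = Beta(3.3+13, 7.1+10) = Beta(16.3, 17.1).
Posterior mean = α/(α+β) = 16.3/33.4 = 0.4880.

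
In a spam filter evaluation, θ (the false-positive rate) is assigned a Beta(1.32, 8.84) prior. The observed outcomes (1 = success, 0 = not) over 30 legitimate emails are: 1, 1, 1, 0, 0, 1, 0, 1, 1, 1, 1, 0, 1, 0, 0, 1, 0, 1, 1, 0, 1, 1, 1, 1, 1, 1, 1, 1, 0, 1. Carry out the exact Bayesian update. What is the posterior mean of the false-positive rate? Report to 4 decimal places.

0.5558

The Beta prior is conjugate to a Binomial/Bernoulli likelihood; the update adds successes to α and failures to β.
Posterior: Beta(α+k, β+n−k) = Beta(1.32+21, 8.84+9) = Beta(22.32, 17.84).
Posterior mean = α/(α+β) = 22.32/40.16 = 0.5558.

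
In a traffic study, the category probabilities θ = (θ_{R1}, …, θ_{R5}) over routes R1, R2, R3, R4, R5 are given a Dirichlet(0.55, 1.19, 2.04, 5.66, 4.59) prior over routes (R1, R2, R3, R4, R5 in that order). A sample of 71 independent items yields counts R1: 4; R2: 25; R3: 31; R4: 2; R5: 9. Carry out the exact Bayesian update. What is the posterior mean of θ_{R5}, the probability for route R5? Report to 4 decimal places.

The Dirichlet prior is conjugate to the Multinomial likelihood: each posterior αⱼ = prior αⱼ + observed count nⱼ.
Posterior concentration: (4.55, 26.19, 33.04, 7.66, 13.59), total = 85.03.
E[θ_{R5}|data] = α_{R5}/Σα = 13.59/85.03 = 0.1598.

0.1598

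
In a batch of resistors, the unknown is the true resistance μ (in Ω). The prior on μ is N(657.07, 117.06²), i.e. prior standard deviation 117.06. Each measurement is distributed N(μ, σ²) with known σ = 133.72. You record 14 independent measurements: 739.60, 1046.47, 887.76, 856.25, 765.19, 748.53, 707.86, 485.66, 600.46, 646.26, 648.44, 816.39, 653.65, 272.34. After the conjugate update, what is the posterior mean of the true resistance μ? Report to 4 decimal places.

For Normal data with known variance σ², a Normal(μ₀, σ₀²) prior on μ is conjugate. Posterior precision = 1/σ₀² + n/σ²; posterior mean is the precision-weighted average of μ₀ and x̄.
Σxᵢ = 739.60 + 1046.47 + 887.76 + 856.25 + 765.19 + 748.53 + 707.86 + 485.66 + 600.46 + 646.26 + 648.44 + 816.39 + 653.65 + 272.34 = 9874.86, so n·x̄ = 9874.86.
σ₀² = 117.06² = 13703.0436, σ² = 133.72² = 17881.0384; σ² + n·σ₀² = 17881.0384 + 14·13703.0436 = 209723.6488.
Posterior mean = (μ₀/σ₀² + n·x̄/σ²)/(1/σ₀² + n/σ²) = (σ²·μ₀ + σ₀²·n·x̄)/(σ² + n·σ₀²) = (17881.0384·657.07 + 13703.0436·9874.86)/209723.6488 = 147064731.025384/209723.6488 = 701.2310.

701.2310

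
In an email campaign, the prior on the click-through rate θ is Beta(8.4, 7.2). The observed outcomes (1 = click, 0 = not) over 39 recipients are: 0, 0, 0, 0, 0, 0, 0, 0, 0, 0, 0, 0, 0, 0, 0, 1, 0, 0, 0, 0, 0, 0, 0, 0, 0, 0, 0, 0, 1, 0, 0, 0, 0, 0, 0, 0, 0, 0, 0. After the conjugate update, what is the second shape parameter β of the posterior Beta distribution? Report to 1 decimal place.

The Beta prior is conjugate to a Binomial/Bernoulli likelihood; the update adds successes to α and failures to β.
Posterior: Beta(α+k, β+n−k) = Beta(8.4+2, 7.2+37) = Beta(10.4, 44.2).
Posterior β = 44.2.

44.2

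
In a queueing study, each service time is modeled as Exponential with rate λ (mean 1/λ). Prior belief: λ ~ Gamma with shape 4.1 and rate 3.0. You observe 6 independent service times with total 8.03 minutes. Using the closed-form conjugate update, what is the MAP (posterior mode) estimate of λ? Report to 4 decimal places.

0.8250

With a Gamma(shape α, rate β) prior on the exponential rate λ, the posterior after n observations with total T = Σxᵢ is Gamma(α+n, β+T).
Posterior: Gamma(4.1+6, 3.0+8.03) = Gamma(10.1, 11.03).
Mode = (α−1)/β = 0.8250.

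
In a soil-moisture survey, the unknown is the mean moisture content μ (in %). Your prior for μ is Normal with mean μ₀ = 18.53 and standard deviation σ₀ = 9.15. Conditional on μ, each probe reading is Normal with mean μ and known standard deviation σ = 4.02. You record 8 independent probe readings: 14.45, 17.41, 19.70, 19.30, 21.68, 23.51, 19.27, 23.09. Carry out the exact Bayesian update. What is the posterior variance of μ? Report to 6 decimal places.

For Normal data with known variance σ², a Normal(μ₀, σ₀²) prior on μ is conjugate. Posterior precision = 1/σ₀² + n/σ²; posterior mean is the precision-weighted average of μ₀ and x̄.
σ₀² = 9.15² = 83.7225, σ² = 4.02² = 16.1604; σ² + n·σ₀² = 16.1604 + 8·83.7225 = 685.9404.
Posterior precision = 1/σ₀² + n/σ² = 1/83.7225 + 8/16.1604 = (σ² + n·σ₀²)/(σ₀²σ²) = 685.9404/(83.7225·16.1604); posterior variance σₙ² = σ₀²σ²/(σ² + n·σ₀²) = 83.7225·16.1604/685.9404 = 1.972459.

1.972459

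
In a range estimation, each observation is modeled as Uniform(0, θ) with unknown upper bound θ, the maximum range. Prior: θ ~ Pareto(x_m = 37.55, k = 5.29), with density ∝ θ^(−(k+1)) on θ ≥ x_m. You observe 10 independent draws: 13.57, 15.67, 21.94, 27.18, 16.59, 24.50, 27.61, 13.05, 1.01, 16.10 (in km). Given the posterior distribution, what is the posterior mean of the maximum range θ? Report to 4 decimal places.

A Pareto(scale x_m, shape k) prior on the upper bound θ of Uniform(0, θ) is conjugate: posterior is Pareto(max(x_m, max xᵢ), k + n).
Sample maximum = 27.61; prior scale x_m = 37.55 → posterior scale = max = 37.55.
Posterior shape = 5.29 + 10 = 15.29.
E[θ|data] = k·x_m/(k−1) = 15.29·37.55/14.29 = 40.1777.

40.1777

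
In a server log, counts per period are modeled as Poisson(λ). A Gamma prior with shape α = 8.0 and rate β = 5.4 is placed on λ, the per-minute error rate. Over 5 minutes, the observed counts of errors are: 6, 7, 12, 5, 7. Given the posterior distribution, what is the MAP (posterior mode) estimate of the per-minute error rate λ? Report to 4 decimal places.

4.2308

With a Gamma(shape α, rate β) prior, the Poisson likelihood is conjugate: the posterior is Gamma(α + ΣXᵢ, β + n).
Sum of counts S = 37 over n = 5 minutes.
Posterior: Gamma(α+S, β+n) = Gamma(8.0+37, 5.4+5) = Gamma(45.0, 10.4).
Mode of Gamma(α,β) for α≥1 is (α−1)/β = 44.0/10.4 = 4.2308.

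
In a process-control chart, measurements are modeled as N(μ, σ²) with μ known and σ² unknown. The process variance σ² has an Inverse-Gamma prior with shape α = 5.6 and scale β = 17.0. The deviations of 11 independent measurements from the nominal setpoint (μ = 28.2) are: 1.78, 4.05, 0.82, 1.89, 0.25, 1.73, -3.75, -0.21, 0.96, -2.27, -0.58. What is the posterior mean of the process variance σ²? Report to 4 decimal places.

With known mean μ and an Inverse-Gamma(α, β) prior on σ², the Normal likelihood is conjugate: posterior is Inv-Gamma(α + n/2, β + Σ(xᵢ−μ)²/2).
Σ(xᵢ−μ)² = (1.78)² + (4.05)² + (0.82)² + (1.89)² + (0.25)² + (1.73)² + (-3.75)² + (-0.21)² + (0.96)² + (-2.27)² + (-0.58)² = 47.3883.
Posterior: Inv-Gamma(5.6 + 11/2, 17.0 + 47.3883/2) = Inv-Gamma(11.10, 40.69415).
E[σ²|data] = β/(α−1) = 40.69415/10.10 = 4.0291.

4.0291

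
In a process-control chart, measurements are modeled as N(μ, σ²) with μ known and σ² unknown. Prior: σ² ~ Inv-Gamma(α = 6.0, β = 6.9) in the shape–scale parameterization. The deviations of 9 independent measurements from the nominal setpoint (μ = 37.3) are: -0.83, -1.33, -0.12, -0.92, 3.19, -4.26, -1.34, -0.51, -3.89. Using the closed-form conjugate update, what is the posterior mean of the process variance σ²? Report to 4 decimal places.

With known mean μ and an Inverse-Gamma(α, β) prior on σ², the Normal likelihood is conjugate: posterior is Inv-Gamma(α + n/2, β + Σ(xᵢ−μ)²/2).
Σ(xᵢ−μ)² = (-0.83)² + (-1.33)² + (-0.12)² + (-0.92)² + (3.19)² + (-4.26)² + (-1.34)² + (-0.51)² + (-3.89)² = 48.8301.
Posterior: Inv-Gamma(6.0 + 9/2, 6.9 + 48.8301/2) = Inv-Gamma(10.50, 31.31505).
E[σ²|data] = β/(α−1) = 31.31505/9.50 = 3.2963.

3.2963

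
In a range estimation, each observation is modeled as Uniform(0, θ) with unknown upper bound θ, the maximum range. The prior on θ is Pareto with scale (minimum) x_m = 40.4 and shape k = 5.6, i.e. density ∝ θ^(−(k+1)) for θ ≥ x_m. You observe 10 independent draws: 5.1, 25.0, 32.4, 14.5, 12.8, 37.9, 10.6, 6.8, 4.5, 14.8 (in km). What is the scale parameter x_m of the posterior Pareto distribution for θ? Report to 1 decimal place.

A Pareto(scale x_m, shape k) prior on the upper bound θ of Uniform(0, θ) is conjugate: posterior is Pareto(max(x_m, max xᵢ), k + n).
Sample maximum = 37.9; prior scale x_m = 40.4 → posterior scale = max = 40.4.
Posterior shape = 5.6 + 10 = 15.6.
Posterior scale x_m = 40.4.

40.4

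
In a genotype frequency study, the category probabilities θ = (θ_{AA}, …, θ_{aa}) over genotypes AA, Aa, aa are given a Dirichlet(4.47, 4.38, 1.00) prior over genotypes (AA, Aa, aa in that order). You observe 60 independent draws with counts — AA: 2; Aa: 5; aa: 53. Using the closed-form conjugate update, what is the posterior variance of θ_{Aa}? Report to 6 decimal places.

The Dirichlet prior is conjugate to the Multinomial likelihood: each posterior αⱼ = prior αⱼ + observed count nⱼ.
Posterior concentration: (6.47, 9.38, 54.00), total = 69.85.
Var[θ_j] = α_j(Σα−α_j)/((Σα)²(Σα+1)) = 9.38·60.47/(69.85²·70.85) = 0.001641.

0.001641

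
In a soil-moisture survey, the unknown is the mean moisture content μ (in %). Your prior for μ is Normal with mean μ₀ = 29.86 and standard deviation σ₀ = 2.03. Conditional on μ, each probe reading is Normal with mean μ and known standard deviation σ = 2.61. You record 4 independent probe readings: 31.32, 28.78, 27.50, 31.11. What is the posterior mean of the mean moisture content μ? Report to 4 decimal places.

29.7309

For Normal data with known variance σ², a Normal(μ₀, σ₀²) prior on μ is conjugate. Posterior precision = 1/σ₀² + n/σ²; posterior mean is the precision-weighted average of μ₀ and x̄.
Σxᵢ = 31.32 + 28.78 + 27.50 + 31.11 = 118.71, so n·x̄ = 118.71.
σ₀² = 2.03² = 4.1209, σ² = 2.61² = 6.8121; σ² + n·σ₀² = 6.8121 + 4·4.1209 = 23.2957.
Posterior mean = (μ₀/σ₀² + n·x̄/σ²)/(1/σ₀² + n/σ²) = (σ²·μ₀ + σ₀²·n·x̄)/(σ² + n·σ₀²) = (6.8121·29.86 + 4.1209·118.71)/23.2957 = 692.601345/23.2957 = 29.7309.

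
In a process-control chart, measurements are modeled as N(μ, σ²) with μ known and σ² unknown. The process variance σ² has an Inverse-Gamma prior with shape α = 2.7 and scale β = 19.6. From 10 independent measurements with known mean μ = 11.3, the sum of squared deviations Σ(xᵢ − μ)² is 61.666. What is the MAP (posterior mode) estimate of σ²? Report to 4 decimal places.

5.7969

With known mean μ and an Inverse-Gamma(α, β) prior on σ², the Normal likelihood is conjugate: posterior is Inv-Gamma(α + n/2, β + Σ(xᵢ−μ)²/2).
Posterior: Inv-Gamma(2.7 + 10/2, 19.6 + 61.666/2) = Inv-Gamma(7.70, 50.4330).
Mode = β/(α+1) = 50.4330/8.70 = 5.7969.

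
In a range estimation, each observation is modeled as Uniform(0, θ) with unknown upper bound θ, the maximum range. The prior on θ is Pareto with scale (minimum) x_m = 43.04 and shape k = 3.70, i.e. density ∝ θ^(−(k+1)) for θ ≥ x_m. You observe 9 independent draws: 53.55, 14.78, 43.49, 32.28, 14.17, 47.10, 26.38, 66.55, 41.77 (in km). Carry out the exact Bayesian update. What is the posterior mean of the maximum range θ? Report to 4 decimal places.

A Pareto(scale x_m, shape k) prior on the upper bound θ of Uniform(0, θ) is conjugate: posterior is Pareto(max(x_m, max xᵢ), k + n).
Sample maximum = 66.55; prior scale x_m = 43.04 → posterior scale = max = 66.55.
Posterior shape = 3.70 + 9 = 12.70.
E[θ|data] = k·x_m/(k−1) = 12.70·66.55/11.70 = 72.2380.

72.2380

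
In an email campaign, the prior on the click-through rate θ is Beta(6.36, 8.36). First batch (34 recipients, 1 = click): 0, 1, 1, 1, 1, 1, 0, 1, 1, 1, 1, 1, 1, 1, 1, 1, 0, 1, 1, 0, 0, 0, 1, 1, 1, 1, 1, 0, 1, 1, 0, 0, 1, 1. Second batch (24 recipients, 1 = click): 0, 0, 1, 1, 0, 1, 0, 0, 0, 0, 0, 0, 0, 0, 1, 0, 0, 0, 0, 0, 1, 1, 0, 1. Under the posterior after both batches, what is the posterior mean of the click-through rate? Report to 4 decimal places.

The Beta prior is conjugate to a Binomial/Bernoulli likelihood; the update adds successes to α and failures to β.
After batch 1: Beta(6.36+25, 8.36+9) = Beta(31.36, 17.36).
After batch 2: Beta(31.36+7, 17.36+17) = Beta(38.36, 34.36).
Posterior mean = α/(α+β) = 38.36/72.72 = 0.5275.

0.5275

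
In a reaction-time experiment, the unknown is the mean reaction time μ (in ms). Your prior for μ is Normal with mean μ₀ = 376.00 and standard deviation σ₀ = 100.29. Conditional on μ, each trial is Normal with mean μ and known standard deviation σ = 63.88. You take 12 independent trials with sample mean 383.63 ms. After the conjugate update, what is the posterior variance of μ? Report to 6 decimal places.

328.933592

For Normal data with known variance σ², a Normal(μ₀, σ₀²) prior on μ is conjugate. Posterior precision = 1/σ₀² + n/σ²; posterior mean is the precision-weighted average of μ₀ and x̄.
σ₀² = 100.29² = 10058.0841, σ² = 63.88² = 4080.6544; σ² + n·σ₀² = 4080.6544 + 12·10058.0841 = 124777.6636.
Posterior precision = 1/σ₀² + n/σ² = 1/10058.0841 + 12/4080.6544 = (σ² + n·σ₀²)/(σ₀²σ²) = 124777.6636/(10058.0841·4080.6544); posterior variance σₙ² = σ₀²σ²/(σ² + n·σ₀²) = 10058.0841·4080.6544/124777.6636 = 328.933592.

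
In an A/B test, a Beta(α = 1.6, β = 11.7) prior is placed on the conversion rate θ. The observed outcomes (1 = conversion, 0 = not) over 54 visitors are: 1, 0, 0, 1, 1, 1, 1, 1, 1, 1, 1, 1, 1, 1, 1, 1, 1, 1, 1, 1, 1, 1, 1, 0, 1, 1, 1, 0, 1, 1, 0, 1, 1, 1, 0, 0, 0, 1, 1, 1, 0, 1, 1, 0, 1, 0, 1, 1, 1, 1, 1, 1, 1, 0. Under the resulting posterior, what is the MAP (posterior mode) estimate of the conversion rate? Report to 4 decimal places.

The Beta prior is conjugate to a Binomial/Bernoulli likelihood; the update adds successes to α and failures to β.
Posterior: Beta(α+k, β+n−k) = Beta(1.6+42, 11.7+12) = Beta(43.6, 23.7).
Mode of Beta(a,b) for a,b>1 is (a−1)/(a+b−2) = 42.6/65.3 = 0.6524.

0.6524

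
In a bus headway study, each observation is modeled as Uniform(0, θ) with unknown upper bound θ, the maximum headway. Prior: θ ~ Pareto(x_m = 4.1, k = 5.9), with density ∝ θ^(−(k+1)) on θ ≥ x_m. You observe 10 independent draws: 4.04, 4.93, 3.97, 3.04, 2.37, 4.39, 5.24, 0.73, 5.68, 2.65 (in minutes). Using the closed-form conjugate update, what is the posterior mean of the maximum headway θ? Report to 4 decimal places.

A Pareto(scale x_m, shape k) prior on the upper bound θ of Uniform(0, θ) is conjugate: posterior is Pareto(max(x_m, max xᵢ), k + n).
Sample maximum = 5.68; prior scale x_m = 4.1 → posterior scale = max = 5.68.
Posterior shape = 5.9 + 10 = 15.9.
E[θ|data] = k·x_m/(k−1) = 15.9·5.68/14.9 = 6.0612.

6.0612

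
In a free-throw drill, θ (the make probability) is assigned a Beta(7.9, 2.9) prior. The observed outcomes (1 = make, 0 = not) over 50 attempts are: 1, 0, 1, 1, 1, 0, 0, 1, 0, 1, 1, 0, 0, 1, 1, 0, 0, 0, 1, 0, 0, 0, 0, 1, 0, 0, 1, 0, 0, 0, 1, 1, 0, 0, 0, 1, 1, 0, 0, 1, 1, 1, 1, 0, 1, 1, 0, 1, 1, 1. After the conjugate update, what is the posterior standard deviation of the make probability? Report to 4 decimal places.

The Beta prior is conjugate to a Binomial/Bernoulli likelihood; the update adds successes to α and failures to β.
Posterior: Beta(α+k, β+n−k) = Beta(7.9+25, 2.9+25) = Beta(32.9, 27.9).
Var = αβ/((α+β)²(α+β+1)) = 32.9·27.9/(60.8²·61.8) = 0.00401795; SD = √0.00401795 = 0.0634.

0.0634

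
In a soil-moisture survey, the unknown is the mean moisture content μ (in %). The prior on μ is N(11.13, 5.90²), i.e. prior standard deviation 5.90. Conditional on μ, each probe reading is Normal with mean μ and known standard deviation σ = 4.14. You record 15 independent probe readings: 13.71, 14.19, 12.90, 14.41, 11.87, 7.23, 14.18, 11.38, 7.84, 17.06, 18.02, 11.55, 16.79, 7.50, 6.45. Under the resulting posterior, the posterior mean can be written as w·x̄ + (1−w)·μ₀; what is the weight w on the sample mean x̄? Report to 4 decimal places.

0.9682

For Normal data with known variance σ², a Normal(μ₀, σ₀²) prior on μ is conjugate. Posterior precision = 1/σ₀² + n/σ²; posterior mean is the precision-weighted average of μ₀ and x̄.
σ₀² = 5.90² = 34.81, σ² = 4.14² = 17.1396. Prior precision 1/σ₀² = 1/34.81; data precision n/σ² = 15/17.1396.
w = (n/σ²)/(1/σ₀² + n/σ²) = n·σ₀²/(σ² + n·σ₀²) = 15·34.81/(17.1396 + 15·34.81) = 522.15/539.2896 = 0.9682.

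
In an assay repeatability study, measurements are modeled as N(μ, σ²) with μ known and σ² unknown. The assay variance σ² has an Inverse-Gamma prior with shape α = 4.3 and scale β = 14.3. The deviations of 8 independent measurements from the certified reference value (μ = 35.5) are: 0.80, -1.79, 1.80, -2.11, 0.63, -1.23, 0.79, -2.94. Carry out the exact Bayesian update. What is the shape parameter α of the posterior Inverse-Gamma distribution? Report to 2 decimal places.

With known mean μ and an Inverse-Gamma(α, β) prior on σ², the Normal likelihood is conjugate: posterior is Inv-Gamma(α + n/2, β + Σ(xᵢ−μ)²/2).
Σ(xᵢ−μ)² = (0.80)² + (-1.79)² + (1.80)² + (-2.11)² + (0.63)² + (-1.23)² + (0.79)² + (-2.94)² = 22.7137.
Posterior: Inv-Gamma(4.3 + 8/2, 14.3 + 22.7137/2) = Inv-Gamma(8.30, 25.65685).
Posterior α = 8.30.

8.30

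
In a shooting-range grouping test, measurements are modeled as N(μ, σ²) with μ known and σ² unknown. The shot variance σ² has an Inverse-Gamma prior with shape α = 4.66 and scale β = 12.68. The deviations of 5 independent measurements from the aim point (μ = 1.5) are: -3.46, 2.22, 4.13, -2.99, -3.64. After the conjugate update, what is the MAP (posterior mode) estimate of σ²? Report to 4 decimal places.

4.9943

With known mean μ and an Inverse-Gamma(α, β) prior on σ², the Normal likelihood is conjugate: posterior is Inv-Gamma(α + n/2, β + Σ(xᵢ−μ)²/2).
Σ(xᵢ−μ)² = (-3.46)² + (2.22)² + (4.13)² + (-2.99)² + (-3.64)² = 56.1466.
Posterior: Inv-Gamma(4.66 + 5/2, 12.68 + 56.1466/2) = Inv-Gamma(7.16, 40.75330).
Mode = β/(α+1) = 40.75330/8.16 = 4.9943.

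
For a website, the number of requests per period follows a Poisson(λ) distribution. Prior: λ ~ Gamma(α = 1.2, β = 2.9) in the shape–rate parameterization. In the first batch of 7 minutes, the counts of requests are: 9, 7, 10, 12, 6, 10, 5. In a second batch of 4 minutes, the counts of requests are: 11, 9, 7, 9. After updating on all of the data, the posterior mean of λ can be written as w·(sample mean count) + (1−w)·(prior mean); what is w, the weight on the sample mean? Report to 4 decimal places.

0.7914

With a Gamma(shape α, rate β) prior, the Poisson likelihood is conjugate: the posterior is Gamma(α + ΣXᵢ, β + n).
Total number of minutes: n = 7 + 4 = 11.
Posterior mean = (α₀+S)/(β₀+n) = [n/(β₀+n)]·(S/n) + [β₀/(β₀+n)]·(α₀/β₀), so only n and β₀ enter the weight.
Weight on data w = n/(β₀+n) = 11/(2.9+11) = 11/13.9 = 0.7914.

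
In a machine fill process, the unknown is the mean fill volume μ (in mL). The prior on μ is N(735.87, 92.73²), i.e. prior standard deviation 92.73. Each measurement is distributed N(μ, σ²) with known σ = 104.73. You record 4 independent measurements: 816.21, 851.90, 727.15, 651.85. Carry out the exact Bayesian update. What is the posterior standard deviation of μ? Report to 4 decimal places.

For Normal data with known variance σ², a Normal(μ₀, σ₀²) prior on μ is conjugate. Posterior precision = 1/σ₀² + n/σ²; posterior mean is the precision-weighted average of μ₀ and x̄.
σ₀² = 92.73² = 8598.8529, σ² = 104.73² = 10968.3729; σ² + n·σ₀² = 10968.3729 + 4·8598.8529 = 45363.7845.
Posterior precision = 1/σ₀² + n/σ² = 1/8598.8529 + 4/10968.3729 = (σ² + n·σ₀²)/(σ₀²σ²) = 45363.7845/(8598.8529·10968.3729); posterior variance σₙ² = σ₀²σ²/(σ² + n·σ₀²) = 8598.8529·10968.3729/45363.7845 = 2079.090758.
Posterior SD = √σₙ² = √(8598.8529·10968.3729/45363.7845) = 45.5970.

45.5970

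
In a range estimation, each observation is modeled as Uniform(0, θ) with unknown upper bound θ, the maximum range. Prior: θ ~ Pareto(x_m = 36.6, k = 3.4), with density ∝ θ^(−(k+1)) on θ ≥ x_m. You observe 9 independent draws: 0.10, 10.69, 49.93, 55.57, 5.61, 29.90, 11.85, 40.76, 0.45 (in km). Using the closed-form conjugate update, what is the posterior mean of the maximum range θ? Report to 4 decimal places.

A Pareto(scale x_m, shape k) prior on the upper bound θ of Uniform(0, θ) is conjugate: posterior is Pareto(max(x_m, max xᵢ), k + n).
Sample maximum = 55.57; prior scale x_m = 36.6 → posterior scale = max = 55.57.
Posterior shape = 3.4 + 9 = 12.4.
E[θ|data] = k·x_m/(k−1) = 12.4·55.57/11.4 = 60.4446.

60.4446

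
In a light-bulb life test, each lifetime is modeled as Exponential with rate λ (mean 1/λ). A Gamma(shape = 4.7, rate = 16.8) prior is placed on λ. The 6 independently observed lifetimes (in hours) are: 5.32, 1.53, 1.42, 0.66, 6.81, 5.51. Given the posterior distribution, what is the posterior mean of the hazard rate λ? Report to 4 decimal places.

With a Gamma(shape α, rate β) prior on the exponential rate λ, the posterior after n observations with total T = Σxᵢ is Gamma(α+n, β+T).
Sum of observations T = 21.25 hours; n = 6.
Posterior: Gamma(4.7+6, 16.8+21.25) = Gamma(10.7, 38.05).
Posterior mean of λ = α/β = 10.7/38.05 = 0.2812.

0.2812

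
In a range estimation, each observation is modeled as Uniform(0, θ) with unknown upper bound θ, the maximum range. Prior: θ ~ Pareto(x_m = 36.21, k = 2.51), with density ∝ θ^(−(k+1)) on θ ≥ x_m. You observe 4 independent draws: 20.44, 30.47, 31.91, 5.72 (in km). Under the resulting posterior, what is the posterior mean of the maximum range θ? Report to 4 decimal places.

A Pareto(scale x_m, shape k) prior on the upper bound θ of Uniform(0, θ) is conjugate: posterior is Pareto(max(x_m, max xᵢ), k + n).
Sample maximum = 31.91; prior scale x_m = 36.21 → posterior scale = max = 36.21.
Posterior shape = 2.51 + 4 = 6.51.
E[θ|data] = k·x_m/(k−1) = 6.51·36.21/5.51 = 42.7817.

42.7817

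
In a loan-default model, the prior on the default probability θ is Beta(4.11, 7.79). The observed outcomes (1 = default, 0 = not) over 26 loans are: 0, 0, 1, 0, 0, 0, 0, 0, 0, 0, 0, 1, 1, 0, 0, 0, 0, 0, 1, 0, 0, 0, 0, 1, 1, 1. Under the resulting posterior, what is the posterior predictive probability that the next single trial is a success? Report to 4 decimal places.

0.2931

The Beta prior is conjugate to a Binomial/Bernoulli likelihood; the update adds successes to α and failures to β.
Posterior: Beta(α+k, β+n−k) = Beta(4.11+7, 7.79+19) = Beta(11.11, 26.79).
For a single future Bernoulli trial, P(success | data) = α/(α+β) = 0.2931.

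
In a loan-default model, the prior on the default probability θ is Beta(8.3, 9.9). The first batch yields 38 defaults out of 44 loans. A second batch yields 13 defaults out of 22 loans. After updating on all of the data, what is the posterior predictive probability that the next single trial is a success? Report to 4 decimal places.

The Beta prior is conjugate to a Binomial/Bernoulli likelihood; the update adds successes to α and failures to β.
After batch 1: Beta(8.3+38, 9.9+6) = Beta(46.3, 15.9).
After batch 2: Beta(46.3+13, 15.9+9) = Beta(59.3, 24.9).
For a single future Bernoulli trial, P(success | data) = α/(α+β) = 0.7043.

0.7043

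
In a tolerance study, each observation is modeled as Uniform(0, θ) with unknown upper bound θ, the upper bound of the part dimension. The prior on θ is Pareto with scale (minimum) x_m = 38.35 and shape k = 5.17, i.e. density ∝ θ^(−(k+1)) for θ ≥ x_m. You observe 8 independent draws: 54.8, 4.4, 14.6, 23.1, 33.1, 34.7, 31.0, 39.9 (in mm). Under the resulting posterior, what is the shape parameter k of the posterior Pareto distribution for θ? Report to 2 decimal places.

A Pareto(scale x_m, shape k) prior on the upper bound θ of Uniform(0, θ) is conjugate: posterior is Pareto(max(x_m, max xᵢ), k + n).
Sample maximum = 54.8; prior scale x_m = 38.35 → posterior scale = max = 54.80.
Posterior shape = 5.17 + 8 = 13.17.
Posterior shape k = 13.17.

13.17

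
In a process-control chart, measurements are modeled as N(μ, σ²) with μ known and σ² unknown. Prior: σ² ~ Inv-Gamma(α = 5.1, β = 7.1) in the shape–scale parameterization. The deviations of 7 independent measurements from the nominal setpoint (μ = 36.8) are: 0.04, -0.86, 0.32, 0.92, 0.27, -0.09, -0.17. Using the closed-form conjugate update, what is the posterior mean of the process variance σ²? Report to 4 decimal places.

1.0526

With known mean μ and an Inverse-Gamma(α, β) prior on σ², the Normal likelihood is conjugate: posterior is Inv-Gamma(α + n/2, β + Σ(xᵢ−μ)²/2).
Σ(xᵢ−μ)² = (0.04)² + (-0.86)² + (0.32)² + (0.92)² + (0.27)² + (-0.09)² + (-0.17)² = 1.7999.
Posterior: Inv-Gamma(5.1 + 7/2, 7.1 + 1.7999/2) = Inv-Gamma(8.60, 7.99995).
E[σ²|data] = β/(α−1) = 7.99995/7.60 = 1.0526.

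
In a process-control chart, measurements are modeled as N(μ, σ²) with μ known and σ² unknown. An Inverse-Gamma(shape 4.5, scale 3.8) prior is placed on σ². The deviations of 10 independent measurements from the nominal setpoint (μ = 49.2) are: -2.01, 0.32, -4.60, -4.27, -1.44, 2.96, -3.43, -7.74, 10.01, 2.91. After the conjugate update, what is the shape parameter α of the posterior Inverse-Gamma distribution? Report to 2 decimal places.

9.50

With known mean μ and an Inverse-Gamma(α, β) prior on σ², the Normal likelihood is conjugate: posterior is Inv-Gamma(α + n/2, β + Σ(xᵢ−μ)²/2).
Σ(xᵢ−μ)² = (-2.01)² + (0.32)² + (-4.60)² + (-4.27)² + (-1.44)² + (2.96)² + (-3.43)² + (-7.74)² + (10.01)² + (2.91)² = 234.7113.
Posterior: Inv-Gamma(4.5 + 10/2, 3.8 + 234.7113/2) = Inv-Gamma(9.50, 121.15565).
Posterior α = 9.50.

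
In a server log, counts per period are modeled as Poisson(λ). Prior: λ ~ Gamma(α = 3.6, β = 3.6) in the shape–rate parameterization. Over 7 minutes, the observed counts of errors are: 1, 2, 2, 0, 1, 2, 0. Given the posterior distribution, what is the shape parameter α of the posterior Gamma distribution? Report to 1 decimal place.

11.6

With a Gamma(shape α, rate β) prior, the Poisson likelihood is conjugate: the posterior is Gamma(α + ΣXᵢ, β + n).
Sum of counts S = 8 over n = 7 minutes.
Posterior: Gamma(α+S, β+n) = Gamma(3.6+8, 3.6+7) = Gamma(11.6, 10.6).
Posterior α = 11.6.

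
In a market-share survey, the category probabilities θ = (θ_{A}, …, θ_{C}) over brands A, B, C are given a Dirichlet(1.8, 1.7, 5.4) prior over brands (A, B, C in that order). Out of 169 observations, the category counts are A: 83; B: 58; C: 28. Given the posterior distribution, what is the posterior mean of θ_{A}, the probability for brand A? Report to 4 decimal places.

The Dirichlet prior is conjugate to the Multinomial likelihood: each posterior αⱼ = prior αⱼ + observed count nⱼ.
Posterior concentration: (84.8, 59.7, 33.4), total = 177.9.
E[θ_{A}|data] = α_{A}/Σα = 84.8/177.9 = 0.4767.

0.4767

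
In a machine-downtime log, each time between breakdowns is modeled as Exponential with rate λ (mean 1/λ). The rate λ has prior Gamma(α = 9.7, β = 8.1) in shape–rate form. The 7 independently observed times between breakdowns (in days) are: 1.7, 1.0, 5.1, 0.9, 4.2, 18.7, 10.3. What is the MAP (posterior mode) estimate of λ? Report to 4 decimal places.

With a Gamma(shape α, rate β) prior on the exponential rate λ, the posterior after n observations with total T = Σxᵢ is Gamma(α+n, β+T).
Sum of observations T = 41.9 days; n = 7.
Posterior: Gamma(9.7+7, 8.1+41.9) = Gamma(16.7, 50.0).
Mode = (α−1)/β = 0.3140.

0.3140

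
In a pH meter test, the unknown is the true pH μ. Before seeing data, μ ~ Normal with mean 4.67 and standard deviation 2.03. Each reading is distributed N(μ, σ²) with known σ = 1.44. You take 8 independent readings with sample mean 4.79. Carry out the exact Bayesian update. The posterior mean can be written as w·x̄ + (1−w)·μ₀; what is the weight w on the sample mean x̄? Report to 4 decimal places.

For Normal data with known variance σ², a Normal(μ₀, σ₀²) prior on μ is conjugate. Posterior precision = 1/σ₀² + n/σ²; posterior mean is the precision-weighted average of μ₀ and x̄.
σ₀² = 2.03² = 4.1209, σ² = 1.44² = 2.0736. Prior precision 1/σ₀² = 1/4.1209; data precision n/σ² = 8/2.0736.
w = (n/σ²)/(1/σ₀² + n/σ²) = n·σ₀²/(σ² + n·σ₀²) = 8·4.1209/(2.0736 + 8·4.1209) = 32.9672/35.0408 = 0.9408.

0.9408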